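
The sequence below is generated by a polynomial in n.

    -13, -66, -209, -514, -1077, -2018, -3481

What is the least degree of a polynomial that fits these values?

First differences: -53, -143, -305, -563, -941, -1463
Second differences: -90, -162, -258, -378, -522
Third differences: -72, -96, -120, -144
Fourth differences: -24, -24, -24
The fourth differences are constant, so the polynomial has degree 4.

4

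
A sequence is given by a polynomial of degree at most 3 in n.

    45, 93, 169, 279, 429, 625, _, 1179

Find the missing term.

Using the first 6 terms:
48  76  110  150  196
28  34  40  46
6  6  6
Constant third difference = 6.
Extend forward: 46 + 6 = 52;  196 + 52 = 248;  625 + 248 = 873

873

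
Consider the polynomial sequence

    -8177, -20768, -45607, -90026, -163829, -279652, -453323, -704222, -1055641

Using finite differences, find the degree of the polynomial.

Δ: -12591, -24839, -44419, -73803, -115823, -173671, -250899, -351419
Δ²: -12248, -19580, -29384, -42020, -57848, -77228, -100520
Δ³: -7332, -9804, -12636, -15828, -19380, -23292
Δ⁴: -2472, -2832, -3192, -3552, -3912
Δ⁵: -360, -360, -360, -360
The fifth differences are constant, so the polynomial has degree 5.

5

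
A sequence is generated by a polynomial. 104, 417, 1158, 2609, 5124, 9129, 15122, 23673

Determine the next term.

35424

D1: 313, 741, 1451, 2515, 4005, 5993, 8551
D2: 428, 710, 1064, 1490, 1988, 2558
D3: 282, 354, 426, 498, 570
D4: 72, 72, 72, 72
Fourth differences constant at 72.
570 + 72 = 642;  2558 + 642 = 3200;  8551 + 3200 = 11751;  23673 + 11751 = 35424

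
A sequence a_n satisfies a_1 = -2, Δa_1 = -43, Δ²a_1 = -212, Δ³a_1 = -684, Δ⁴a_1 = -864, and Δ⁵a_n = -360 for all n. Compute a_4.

-1451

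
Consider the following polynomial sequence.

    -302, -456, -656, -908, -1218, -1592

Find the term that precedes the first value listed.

First differences: -154  -200  -252  -310  -374
Second differences: -46  -52  -58  -64
Third differences: -6  -6  -6
The third differences are constant at -6.
Work back: -46 + 6 = -40;  -154 + 40 = -114;  -302 + 114 = -188

-188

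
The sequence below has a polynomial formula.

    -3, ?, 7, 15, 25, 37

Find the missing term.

1

Using the last 4 terms:
8, 10, 12
2, 2
Constant second difference = 2.
Extend backward: 8 − 2 = 6;  7 − 6 = 1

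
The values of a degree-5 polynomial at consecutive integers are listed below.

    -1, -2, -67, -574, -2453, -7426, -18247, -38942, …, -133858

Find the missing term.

-75049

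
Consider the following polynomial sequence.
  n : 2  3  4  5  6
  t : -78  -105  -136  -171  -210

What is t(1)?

D1: -27, -31, -35, -39
D2: -4, -4, -4
The second differences are constant at -4.
Work back: -27 + 4 = -23;  -78 + 23 = -55

-55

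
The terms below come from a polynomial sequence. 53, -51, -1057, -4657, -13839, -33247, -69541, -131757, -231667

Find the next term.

First differences: -104, -1006, -3600, -9182, -19408, -36294, -62216, -99910
Second differences: -902, -2594, -5582, -10226, -16886, -25922, -37694
Third differences: -1692, -2988, -4644, -6660, -9036, -11772
Fourth differences: -1296, -1656, -2016, -2376, -2736
Fifth differences: -360, -360, -360, -360
Constant fifth difference = -360, so extend:
-2736 − 360 = -3096;  -11772 − 3096 = -14868;  -37694 − 14868 = -52562;  -99910 − 52562 = -152472;  -231667 − 152472 = -384139

-384139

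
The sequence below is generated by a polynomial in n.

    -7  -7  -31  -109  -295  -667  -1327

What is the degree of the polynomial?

First differences: 0, -24, -78, -186, -372, -660
Second differences: -24, -54, -108, -186, -288
Third differences: -30, -54, -78, -102
Fourth differences: -24, -24, -24
The fourth differences are constant, so the polynomial has degree 4.

4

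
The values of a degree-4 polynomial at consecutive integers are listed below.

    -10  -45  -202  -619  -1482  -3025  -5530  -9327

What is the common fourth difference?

-48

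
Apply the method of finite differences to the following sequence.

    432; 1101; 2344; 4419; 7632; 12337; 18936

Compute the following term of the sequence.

27879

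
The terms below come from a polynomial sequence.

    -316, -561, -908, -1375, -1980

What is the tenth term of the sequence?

-7705

D1: -245, -347, -467, -605
D2: -102, -120, -138
D3: -18, -18
Third differences constant at -18.
-138 − 18 = -156;  -605 − 156 = -761;  -1980 − 761 = -2741
-156 − 18 = -174;  -761 − 174 = -935;  -2741 − 935 = -3676
-174 − 18 = -192;  -935 − 192 = -1127;  -3676 − 1127 = -4803
-192 − 18 = -210;  -1127 − 210 = -1337;  -4803 − 1337 = -6140
-210 − 18 = -228;  -1337 − 228 = -1565;  -6140 − 1565 = -7705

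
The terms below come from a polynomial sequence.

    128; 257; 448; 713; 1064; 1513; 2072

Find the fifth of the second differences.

Δ: 129, 191, 265, 351, 449, 559
Δ²: 62, 74, 86, 98, 110
Δ³: 12, 12, 12, 12

110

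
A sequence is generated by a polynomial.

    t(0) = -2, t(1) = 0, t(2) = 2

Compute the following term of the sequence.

Δ: 2 , 2
Constant first difference = 2, so extend:
2 + 2 = 4

4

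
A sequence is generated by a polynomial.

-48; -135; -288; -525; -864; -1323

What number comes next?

D1: -87, -153, -237, -339, -459
D2: -66, -84, -102, -120
D3: -18, -18, -18
The third differences are constant (-18).
-120 − 18 = -138;  -459 − 138 = -597;  -1323 − 597 = -1920

-1920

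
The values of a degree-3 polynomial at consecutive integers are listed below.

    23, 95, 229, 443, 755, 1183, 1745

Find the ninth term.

3343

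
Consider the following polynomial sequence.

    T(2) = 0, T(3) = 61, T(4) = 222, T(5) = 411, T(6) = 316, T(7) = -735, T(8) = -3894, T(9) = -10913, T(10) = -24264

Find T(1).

61, 161, 189, -95, -1051, -3159, -7019, -13351
100, 28, -284, -956, -2108, -3860, -6332
-72, -312, -672, -1152, -1752, -2472
-240, -360, -480, -600, -720
-120, -120, -120, -120
The fifth differences are constant at -120.
Work back: -240 + 120 = -120;  -72 + 120 = 48;  100 − 48 = 52;  61 − 52 = 9;  0 − 9 = -9

-9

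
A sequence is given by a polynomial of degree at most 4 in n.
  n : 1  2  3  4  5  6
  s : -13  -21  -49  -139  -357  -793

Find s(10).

-7357

Δ: -8, -28, -90, -218, -436
Δ²: -20, -62, -128, -218
Δ³: -42, -66, -90
Δ⁴: -24, -24
Fourth differences constant at -24.
-90 − 24 = -114;  -218 − 114 = -332;  -436 − 332 = -768;  -793 − 768 = -1561
-114 − 24 = -138;  -332 − 138 = -470;  -768 − 470 = -1238;  -1561 − 1238 = -2799
-138 − 24 = -162;  -470 − 162 = -632;  -1238 − 632 = -1870;  -2799 − 1870 = -4669
-162 − 24 = -186;  -632 − 186 = -818;  -1870 − 818 = -2688;  -4669 − 2688 = -7357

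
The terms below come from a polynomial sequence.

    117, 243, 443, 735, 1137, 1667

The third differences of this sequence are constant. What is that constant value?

18

D1: 126, 200, 292, 402, 530
D2: 74, 92, 110, 128
D3: 18, 18, 18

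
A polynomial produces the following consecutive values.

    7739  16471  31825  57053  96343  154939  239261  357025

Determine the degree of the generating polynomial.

5

8732, 15354, 25228, 39290, 58596, 84322, 117764
6622, 9874, 14062, 19306, 25726, 33442
3252, 4188, 5244, 6420, 7716
936, 1056, 1176, 1296
120, 120, 120
The fifth differences are constant, so the polynomial has degree 5.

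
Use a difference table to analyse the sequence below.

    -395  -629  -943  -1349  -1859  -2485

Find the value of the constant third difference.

Δ: -234, -314, -406, -510, -626
Δ²: -80, -92, -104, -116
Δ³: -12, -12, -12

-12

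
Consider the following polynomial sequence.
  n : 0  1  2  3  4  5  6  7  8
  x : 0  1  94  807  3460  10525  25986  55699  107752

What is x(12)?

799404

D1: 1, 93, 713, 2653, 7065, 15461, 29713, 52053
D2: 92, 620, 1940, 4412, 8396, 14252, 22340
D3: 528, 1320, 2472, 3984, 5856, 8088
D4: 792, 1152, 1512, 1872, 2232
D5: 360, 360, 360, 360
Constant fifth difference = 360, so extend:
2232 + 360 = 2592;  8088 + 2592 = 10680;  22340 + 10680 = 33020;  52053 + 33020 = 85073;  107752 + 85073 = 192825
2592 + 360 = 2952;  10680 + 2952 = 13632;  33020 + 13632 = 46652;  85073 + 46652 = 131725;  192825 + 131725 = 324550
2952 + 360 = 3312;  13632 + 3312 = 16944;  46652 + 16944 = 63596;  131725 + 63596 = 195321;  324550 + 195321 = 519871
3312 + 360 = 3672;  16944 + 3672 = 20616;  63596 + 20616 = 84212;  195321 + 84212 = 279533;  519871 + 279533 = 799404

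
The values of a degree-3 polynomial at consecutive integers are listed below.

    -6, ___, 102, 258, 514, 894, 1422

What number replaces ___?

22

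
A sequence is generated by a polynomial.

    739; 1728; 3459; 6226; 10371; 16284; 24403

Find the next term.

35214

First differences: 989  1731  2767  4145  5913  8119
Second differences: 742  1036  1378  1768  2206
Third differences: 294  342  390  438
Fourth differences: 48  48  48
Fourth differences constant at 48.
438 + 48 = 486;  2206 + 486 = 2692;  8119 + 2692 = 10811;  24403 + 10811 = 35214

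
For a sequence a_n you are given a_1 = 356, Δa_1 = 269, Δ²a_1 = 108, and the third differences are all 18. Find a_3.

Build the table forward from the leading diagonal:
D3: 18, 18, 18
D2: 108, 126, 144
D1: 269, 377, 503
a: 356, 625, 1002

1002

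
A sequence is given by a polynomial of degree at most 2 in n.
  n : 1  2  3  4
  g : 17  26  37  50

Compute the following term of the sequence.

65

Δ: 9, 11, 13
Δ²: 2, 2
Constant second difference = 2, so extend:
13 + 2 = 15;  50 + 15 = 65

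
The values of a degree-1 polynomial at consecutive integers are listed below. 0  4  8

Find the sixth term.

20

4 , 4
Constant first difference = 4, so extend:
8 + 4 = 12
12 + 4 = 16
16 + 4 = 20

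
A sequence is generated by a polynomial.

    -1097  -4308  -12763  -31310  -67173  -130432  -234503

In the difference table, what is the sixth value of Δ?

First differences: -3211, -8455, -18547, -35863, -63259, -104071
Second differences: -5244, -10092, -17316, -27396, -40812
Third differences: -4848, -7224, -10080, -13416
Fourth differences: -2376, -2856, -3336
Fifth differences: -480, -480

-104071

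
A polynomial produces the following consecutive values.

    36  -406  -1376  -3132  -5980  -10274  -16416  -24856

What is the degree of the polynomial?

4

D1: -442, -970, -1756, -2848, -4294, -6142, -8440
D2: -528, -786, -1092, -1446, -1848, -2298
D3: -258, -306, -354, -402, -450
D4: -48, -48, -48, -48
The fourth differences are constant, so the polynomial has degree 4.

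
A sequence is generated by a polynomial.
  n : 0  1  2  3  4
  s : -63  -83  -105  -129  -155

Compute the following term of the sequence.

-183

D1: -20 , -22 , -24 , -26
D2: -2 , -2 , -2
Second differences constant at -2.
-26 − 2 = -28;  -155 − 28 = -183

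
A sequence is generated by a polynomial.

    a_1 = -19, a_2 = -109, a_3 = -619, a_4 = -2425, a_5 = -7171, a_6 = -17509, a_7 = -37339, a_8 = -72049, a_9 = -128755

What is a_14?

D1: -90  -510  -1806  -4746  -10338  -19830  -34710  -56706
D2: -420  -1296  -2940  -5592  -9492  -14880  -21996
D3: -876  -1644  -2652  -3900  -5388  -7116
D4: -768  -1008  -1248  -1488  -1728
D5: -240  -240  -240  -240
The fifth differences are constant (-240).
-1728 − 240 = -1968;  -7116 − 1968 = -9084;  -21996 − 9084 = -31080;  -56706 − 31080 = -87786;  -128755 − 87786 = -216541
-1968 − 240 = -2208;  -9084 − 2208 = -11292;  -31080 − 11292 = -42372;  -87786 − 42372 = -130158;  -216541 − 130158 = -346699
-2208 − 240 = -2448;  -11292 − 2448 = -13740;  -42372 − 13740 = -56112;  -130158 − 56112 = -186270;  -346699 − 186270 = -532969
-2448 − 240 = -2688;  -13740 − 2688 = -16428;  -56112 − 16428 = -72540;  -186270 − 72540 = -258810;  -532969 − 258810 = -791779
-2688 − 240 = -2928;  -16428 − 2928 = -19356;  -72540 − 19356 = -91896;  -258810 − 91896 = -350706;  -791779 − 350706 = -1142485

-1142485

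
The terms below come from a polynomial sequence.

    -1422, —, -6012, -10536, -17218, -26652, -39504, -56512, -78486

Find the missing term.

-3124

Using the last 7 terms:
D1: -4524, -6682, -9434, -12852, -17008, -21974
D2: -2158, -2752, -3418, -4156, -4966
D3: -594, -666, -738, -810
D4: -72, -72, -72
Constant fourth difference = -72.
Extend backward: -594 + 72 = -522;  -2158 + 522 = -1636;  -4524 + 1636 = -2888;  -6012 + 2888 = -3124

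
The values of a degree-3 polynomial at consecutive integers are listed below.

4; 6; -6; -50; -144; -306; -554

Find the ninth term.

First differences: 2, -12, -44, -94, -162, -248
Second differences: -14, -32, -50, -68, -86
Third differences: -18, -18, -18, -18
Constant third difference = -18, so extend:
-86 − 18 = -104;  -248 − 104 = -352;  -554 − 352 = -906
-104 − 18 = -122;  -352 − 122 = -474;  -906 − 474 = -1380

-1380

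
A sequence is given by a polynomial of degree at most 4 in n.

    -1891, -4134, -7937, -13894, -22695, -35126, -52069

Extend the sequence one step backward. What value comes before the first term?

-710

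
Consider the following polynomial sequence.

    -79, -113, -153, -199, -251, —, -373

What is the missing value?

-309

Using the first 5 terms:
Δ: -34  -40  -46  -52
Δ²: -6  -6  -6
Constant second difference = -6.
Extend forward: -52 − 6 = -58;  -251 − 58 = -309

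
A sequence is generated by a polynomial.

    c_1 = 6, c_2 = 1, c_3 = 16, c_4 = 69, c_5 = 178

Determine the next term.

361

Δ: -5  15  53  109
Δ²: 20  38  56
Δ³: 18  18
Constant third difference = 18, so extend:
56 + 18 = 74;  109 + 74 = 183;  178 + 183 = 361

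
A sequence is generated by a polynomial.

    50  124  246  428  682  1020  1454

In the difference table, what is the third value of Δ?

First differences: 74, 122, 182, 254, 338, 434
Second differences: 48, 60, 72, 84, 96
Third differences: 12, 12, 12, 12

182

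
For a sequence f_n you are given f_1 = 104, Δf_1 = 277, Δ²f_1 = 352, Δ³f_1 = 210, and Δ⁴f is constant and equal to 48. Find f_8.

18465

Build the table forward from the leading diagonal:
D4: 48  48  48  48  48  48  48  48
D3: 210  258  306  354  402  450  498  546
D2: 352  562  820  1126  1480  1882  2332  2830
D1: 277  629  1191  2011  3137  4617  6499  8831
f: 104  381  1010  2201  4212  7349  11966  18465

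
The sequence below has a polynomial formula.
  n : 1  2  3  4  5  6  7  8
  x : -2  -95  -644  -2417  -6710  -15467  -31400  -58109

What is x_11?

-254732

-93, -549, -1773, -4293, -8757, -15933, -26709
-456, -1224, -2520, -4464, -7176, -10776
-768, -1296, -1944, -2712, -3600
-528, -648, -768, -888
-120, -120, -120
Constant fifth difference = -120, so extend:
-888 − 120 = -1008;  -3600 − 1008 = -4608;  -10776 − 4608 = -15384;  -26709 − 15384 = -42093;  -58109 − 42093 = -100202
-1008 − 120 = -1128;  -4608 − 1128 = -5736;  -15384 − 5736 = -21120;  -42093 − 21120 = -63213;  -100202 − 63213 = -163415
-1128 − 120 = -1248;  -5736 − 1248 = -6984;  -21120 − 6984 = -28104;  -63213 − 28104 = -91317;  -163415 − 91317 = -254732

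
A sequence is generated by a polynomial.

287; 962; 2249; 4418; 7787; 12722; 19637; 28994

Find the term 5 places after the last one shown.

131939

First differences: 675, 1287, 2169, 3369, 4935, 6915, 9357
Second differences: 612, 882, 1200, 1566, 1980, 2442
Third differences: 270, 318, 366, 414, 462
Fourth differences: 48, 48, 48, 48
Fourth differences constant at 48.
462 + 48 = 510;  2442 + 510 = 2952;  9357 + 2952 = 12309;  28994 + 12309 = 41303
510 + 48 = 558;  2952 + 558 = 3510;  12309 + 3510 = 15819;  41303 + 15819 = 57122
558 + 48 = 606;  3510 + 606 = 4116;  15819 + 4116 = 19935;  57122 + 19935 = 77057
606 + 48 = 654;  4116 + 654 = 4770;  19935 + 4770 = 24705;  77057 + 24705 = 101762
654 + 48 = 702;  4770 + 702 = 5472;  24705 + 5472 = 30177;  101762 + 30177 = 131939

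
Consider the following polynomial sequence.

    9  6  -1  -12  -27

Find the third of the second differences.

-4

First differences: -3, -7, -11, -15
Second differences: -4, -4, -4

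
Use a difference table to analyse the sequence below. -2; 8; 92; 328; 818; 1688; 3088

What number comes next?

5192

First differences: 10, 84, 236, 490, 870, 1400
Second differences: 74, 152, 254, 380, 530
Third differences: 78, 102, 126, 150
Fourth differences: 24, 24, 24
The fourth differences are constant (24).
150 + 24 = 174;  530 + 174 = 704;  1400 + 704 = 2104;  3088 + 2104 = 5192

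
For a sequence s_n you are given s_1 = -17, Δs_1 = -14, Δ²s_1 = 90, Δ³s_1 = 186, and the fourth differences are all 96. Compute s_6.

Build the table forward from the leading diagonal:
D4: 96  96  96  96  96  96
D3: 186  282  378  474  570  666
D2: 90  276  558  936  1410  1980
D1: -14  76  352  910  1846  3256
s: -17  -31  45  397  1307  3153

3153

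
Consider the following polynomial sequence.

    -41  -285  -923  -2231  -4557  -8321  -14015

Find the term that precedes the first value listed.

13

D1: -244, -638, -1308, -2326, -3764, -5694
D2: -394, -670, -1018, -1438, -1930
D3: -276, -348, -420, -492
D4: -72, -72, -72
The fourth differences are constant at -72.
Work back: -276 + 72 = -204;  -394 + 204 = -190;  -244 + 190 = -54;  -41 + 54 = 13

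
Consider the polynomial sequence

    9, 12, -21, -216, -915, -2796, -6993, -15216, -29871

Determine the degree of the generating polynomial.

5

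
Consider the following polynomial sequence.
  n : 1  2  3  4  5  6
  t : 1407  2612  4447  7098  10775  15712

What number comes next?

First differences: 1205, 1835, 2651, 3677, 4937
Second differences: 630, 816, 1026, 1260
Third differences: 186, 210, 234
Fourth differences: 24, 24
The fourth differences are constant (24).
234 + 24 = 258;  1260 + 258 = 1518;  4937 + 1518 = 6455;  15712 + 6455 = 22167

22167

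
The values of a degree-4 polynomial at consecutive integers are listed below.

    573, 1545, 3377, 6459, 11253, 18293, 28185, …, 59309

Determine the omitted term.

Using the first 7 terms:
D1: 972, 1832, 3082, 4794, 7040, 9892
D2: 860, 1250, 1712, 2246, 2852
D3: 390, 462, 534, 606
D4: 72, 72, 72
Constant fourth difference = 72.
Extend forward: 606 + 72 = 678;  2852 + 678 = 3530;  9892 + 3530 = 13422;  28185 + 13422 = 41607

41607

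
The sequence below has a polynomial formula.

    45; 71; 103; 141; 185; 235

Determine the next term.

D1: 26 , 32 , 38 , 44 , 50
D2: 6 , 6 , 6 , 6
The second differences are constant (6).
50 + 6 = 56;  235 + 56 = 291

291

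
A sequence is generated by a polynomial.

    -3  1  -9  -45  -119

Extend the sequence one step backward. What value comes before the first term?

-9

Δ: 4, -10, -36, -74
Δ²: -14, -26, -38
Δ³: -12, -12
The third differences are constant at -12.
Work back: -14 + 12 = -2;  4 + 2 = 6;  -3 − 6 = -9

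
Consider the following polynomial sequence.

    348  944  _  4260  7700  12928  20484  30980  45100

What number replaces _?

2140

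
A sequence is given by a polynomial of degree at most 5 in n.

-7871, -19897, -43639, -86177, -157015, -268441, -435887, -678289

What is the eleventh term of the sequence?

-2104711

-12026, -23742, -42538, -70838, -111426, -167446, -242402
-11716, -18796, -28300, -40588, -56020, -74956
-7080, -9504, -12288, -15432, -18936
-2424, -2784, -3144, -3504
-360, -360, -360
The fifth differences are constant (-360).
-3504 − 360 = -3864;  -18936 − 3864 = -22800;  -74956 − 22800 = -97756;  -242402 − 97756 = -340158;  -678289 − 340158 = -1018447
-3864 − 360 = -4224;  -22800 − 4224 = -27024;  -97756 − 27024 = -124780;  -340158 − 124780 = -464938;  -1018447 − 464938 = -1483385
-4224 − 360 = -4584;  -27024 − 4584 = -31608;  -124780 − 31608 = -156388;  -464938 − 156388 = -621326;  -1483385 − 621326 = -2104711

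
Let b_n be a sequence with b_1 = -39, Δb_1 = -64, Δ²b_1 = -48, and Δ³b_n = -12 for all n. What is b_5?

-631

Build the table forward from the leading diagonal:
D3: -12  -12  -12  -12  -12
D2: -48  -60  -72  -84  -96
D1: -64  -112  -172  -244  -328
b: -39  -103  -215  -387  -631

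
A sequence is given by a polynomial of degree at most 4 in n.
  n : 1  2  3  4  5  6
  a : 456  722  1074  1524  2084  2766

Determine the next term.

3582

Δ: 266 , 352 , 450 , 560 , 682
Δ²: 86 , 98 , 110 , 122
Δ³: 12 , 12 , 12
Third differences constant at 12.
122 + 12 = 134;  682 + 134 = 816;  2766 + 816 = 3582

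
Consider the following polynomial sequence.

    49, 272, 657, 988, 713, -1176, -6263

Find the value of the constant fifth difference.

First differences: 223, 385, 331, -275, -1889, -5087
Second differences: 162, -54, -606, -1614, -3198
Third differences: -216, -552, -1008, -1584
Fourth differences: -336, -456, -576
Fifth differences: -120, -120

-120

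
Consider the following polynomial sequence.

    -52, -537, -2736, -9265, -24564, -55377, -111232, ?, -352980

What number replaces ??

Using the first 7 terms:
First differences: -485  -2199  -6529  -15299  -30813  -55855
Second differences: -1714  -4330  -8770  -15514  -25042
Third differences: -2616  -4440  -6744  -9528
Fourth differences: -1824  -2304  -2784
Fifth differences: -480  -480
Constant fifth difference = -480.
Extend forward: -2784 − 480 = -3264;  -9528 − 3264 = -12792;  -25042 − 12792 = -37834;  -55855 − 37834 = -93689;  -111232 − 93689 = -204921

-204921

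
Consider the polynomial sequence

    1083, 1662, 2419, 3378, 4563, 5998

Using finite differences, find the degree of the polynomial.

First differences: 579, 757, 959, 1185, 1435
Second differences: 178, 202, 226, 250
Third differences: 24, 24, 24
The third differences are constant, so the polynomial has degree 3.

3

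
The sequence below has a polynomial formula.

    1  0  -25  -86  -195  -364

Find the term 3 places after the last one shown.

First differences: -1  -25  -61  -109  -169
Second differences: -24  -36  -48  -60
Third differences: -12  -12  -12
Constant third difference = -12, so extend:
-60 − 12 = -72;  -169 − 72 = -241;  -364 − 241 = -605
-72 − 12 = -84;  -241 − 84 = -325;  -605 − 325 = -930
-84 − 12 = -96;  -325 − 96 = -421;  -930 − 421 = -1351

-1351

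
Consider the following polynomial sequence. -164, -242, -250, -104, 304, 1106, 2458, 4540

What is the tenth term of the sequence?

First differences: -78  -8  146  408  802  1352  2082
Second differences: 70  154  262  394  550  730
Third differences: 84  108  132  156  180
Fourth differences: 24  24  24  24
The fourth differences are constant (24).
180 + 24 = 204;  730 + 204 = 934;  2082 + 934 = 3016;  4540 + 3016 = 7556
204 + 24 = 228;  934 + 228 = 1162;  3016 + 1162 = 4178;  7556 + 4178 = 11734

11734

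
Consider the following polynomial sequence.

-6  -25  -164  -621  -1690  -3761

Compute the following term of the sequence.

-7320

-19 , -139 , -457 , -1069 , -2071
-120 , -318 , -612 , -1002
-198 , -294 , -390
-96 , -96
Constant fourth difference = -96, so extend:
-390 − 96 = -486;  -1002 − 486 = -1488;  -2071 − 1488 = -3559;  -3761 − 3559 = -7320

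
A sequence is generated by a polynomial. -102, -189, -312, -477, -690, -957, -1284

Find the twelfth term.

-4029

First differences: -87 , -123 , -165 , -213 , -267 , -327
Second differences: -36 , -42 , -48 , -54 , -60
Third differences: -6 , -6 , -6 , -6
The third differences are constant (-6).
-60 − 6 = -66;  -327 − 66 = -393;  -1284 − 393 = -1677
-66 − 6 = -72;  -393 − 72 = -465;  -1677 − 465 = -2142
-72 − 6 = -78;  -465 − 78 = -543;  -2142 − 543 = -2685
-78 − 6 = -84;  -543 − 84 = -627;  -2685 − 627 = -3312
-84 − 6 = -90;  -627 − 90 = -717;  -3312 − 717 = -4029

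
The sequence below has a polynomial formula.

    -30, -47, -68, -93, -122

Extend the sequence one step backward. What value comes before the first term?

-17

-17  -21  -25  -29
-4  -4  -4
The second differences are constant at -4.
Work back: -17 + 4 = -13;  -30 + 13 = -17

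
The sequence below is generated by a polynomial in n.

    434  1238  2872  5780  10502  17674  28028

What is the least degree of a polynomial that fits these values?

4

Δ: 804, 1634, 2908, 4722, 7172, 10354
Δ²: 830, 1274, 1814, 2450, 3182
Δ³: 444, 540, 636, 732
Δ⁴: 96, 96, 96
The fourth differences are constant, so the polynomial has degree 4.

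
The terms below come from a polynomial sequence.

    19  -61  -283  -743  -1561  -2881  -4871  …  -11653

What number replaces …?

-7723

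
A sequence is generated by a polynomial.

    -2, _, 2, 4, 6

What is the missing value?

Using the last 3 terms:
First differences: 2, 2
Constant first difference = 2.
Extend backward: 2 − 2 = 0

0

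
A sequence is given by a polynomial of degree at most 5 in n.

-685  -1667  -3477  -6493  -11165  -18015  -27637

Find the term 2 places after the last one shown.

-57933

Δ: -982, -1810, -3016, -4672, -6850, -9622
Δ²: -828, -1206, -1656, -2178, -2772
Δ³: -378, -450, -522, -594
Δ⁴: -72, -72, -72
Constant fourth difference = -72, so extend:
-594 − 72 = -666;  -2772 − 666 = -3438;  -9622 − 3438 = -13060;  -27637 − 13060 = -40697
-666 − 72 = -738;  -3438 − 738 = -4176;  -13060 − 4176 = -17236;  -40697 − 17236 = -57933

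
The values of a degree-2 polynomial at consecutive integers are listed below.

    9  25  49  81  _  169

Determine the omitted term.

121

Using the first 4 terms:
D1: 16, 24, 32
D2: 8, 8
Constant second difference = 8.
Extend forward: 32 + 8 = 40;  81 + 40 = 121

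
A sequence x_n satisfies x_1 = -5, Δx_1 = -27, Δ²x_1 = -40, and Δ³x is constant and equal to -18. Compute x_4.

Build the table forward from the leading diagonal:
D3: -18, -18, -18, -18
D2: -40, -58, -76, -94
D1: -27, -67, -125, -201
x: -5, -32, -99, -224

-224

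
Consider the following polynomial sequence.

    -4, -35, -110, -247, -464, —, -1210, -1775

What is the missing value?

-779

Using the first 5 terms:
-31  -75  -137  -217
-44  -62  -80
-18  -18
Constant third difference = -18.
Extend forward: -80 − 18 = -98;  -217 − 98 = -315;  -464 − 315 = -779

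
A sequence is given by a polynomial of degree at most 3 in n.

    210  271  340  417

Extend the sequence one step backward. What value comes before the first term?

157

61, 69, 77
8, 8
The second differences are constant at 8.
Work back: 61 − 8 = 53;  210 − 53 = 157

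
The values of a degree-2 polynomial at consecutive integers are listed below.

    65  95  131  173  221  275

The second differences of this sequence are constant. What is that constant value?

Δ: 30, 36, 42, 48, 54
Δ²: 6, 6, 6, 6

6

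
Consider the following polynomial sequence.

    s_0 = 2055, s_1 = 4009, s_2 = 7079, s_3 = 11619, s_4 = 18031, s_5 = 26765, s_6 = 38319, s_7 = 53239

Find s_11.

159179

First differences: 1954, 3070, 4540, 6412, 8734, 11554, 14920
Second differences: 1116, 1470, 1872, 2322, 2820, 3366
Third differences: 354, 402, 450, 498, 546
Fourth differences: 48, 48, 48, 48
Fourth differences constant at 48.
546 + 48 = 594;  3366 + 594 = 3960;  14920 + 3960 = 18880;  53239 + 18880 = 72119
594 + 48 = 642;  3960 + 642 = 4602;  18880 + 4602 = 23482;  72119 + 23482 = 95601
642 + 48 = 690;  4602 + 690 = 5292;  23482 + 5292 = 28774;  95601 + 28774 = 124375
690 + 48 = 738;  5292 + 738 = 6030;  28774 + 6030 = 34804;  124375 + 34804 = 159179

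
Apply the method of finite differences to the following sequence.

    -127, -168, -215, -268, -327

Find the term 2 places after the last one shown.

-463

First differences: -41, -47, -53, -59
Second differences: -6, -6, -6
The second differences are constant (-6).
-59 − 6 = -65;  -327 − 65 = -392
-65 − 6 = -71;  -392 − 71 = -463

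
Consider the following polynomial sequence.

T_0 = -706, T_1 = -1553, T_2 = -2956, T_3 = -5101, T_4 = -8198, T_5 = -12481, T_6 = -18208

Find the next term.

-25661

Δ: -847 , -1403 , -2145 , -3097 , -4283 , -5727
Δ²: -556 , -742 , -952 , -1186 , -1444
Δ³: -186 , -210 , -234 , -258
Δ⁴: -24 , -24 , -24
Constant fourth difference = -24, so extend:
-258 − 24 = -282;  -1444 − 282 = -1726;  -5727 − 1726 = -7453;  -18208 − 7453 = -25661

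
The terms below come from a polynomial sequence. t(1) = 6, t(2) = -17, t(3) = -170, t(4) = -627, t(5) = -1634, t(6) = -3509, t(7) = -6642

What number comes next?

-11495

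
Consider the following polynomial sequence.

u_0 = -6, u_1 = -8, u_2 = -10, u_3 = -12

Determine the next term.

First differences: -2, -2, -2
The first differences are constant (-2).
-12 − 2 = -14

-14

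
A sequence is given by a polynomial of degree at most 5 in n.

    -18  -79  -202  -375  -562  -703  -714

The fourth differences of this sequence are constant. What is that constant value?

Δ: -61, -123, -173, -187, -141, -11
Δ²: -62, -50, -14, 46, 130
Δ³: 12, 36, 60, 84
Δ⁴: 24, 24, 24

24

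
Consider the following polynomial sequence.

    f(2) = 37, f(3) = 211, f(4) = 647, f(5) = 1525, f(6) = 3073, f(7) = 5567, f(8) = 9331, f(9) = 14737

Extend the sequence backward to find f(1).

-7

174, 436, 878, 1548, 2494, 3764, 5406
262, 442, 670, 946, 1270, 1642
180, 228, 276, 324, 372
48, 48, 48, 48
The fourth differences are constant at 48.
Work back: 180 − 48 = 132;  262 − 132 = 130;  174 − 130 = 44;  37 − 44 = -7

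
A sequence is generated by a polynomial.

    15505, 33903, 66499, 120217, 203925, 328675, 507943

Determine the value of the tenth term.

1549015

Δ: 18398 , 32596 , 53718 , 83708 , 124750 , 179268
Δ²: 14198 , 21122 , 29990 , 41042 , 54518
Δ³: 6924 , 8868 , 11052 , 13476
Δ⁴: 1944 , 2184 , 2424
Δ⁵: 240 , 240
Fifth differences constant at 240.
2424 + 240 = 2664;  13476 + 2664 = 16140;  54518 + 16140 = 70658;  179268 + 70658 = 249926;  507943 + 249926 = 757869
2664 + 240 = 2904;  16140 + 2904 = 19044;  70658 + 19044 = 89702;  249926 + 89702 = 339628;  757869 + 339628 = 1097497
2904 + 240 = 3144;  19044 + 3144 = 22188;  89702 + 22188 = 111890;  339628 + 111890 = 451518;  1097497 + 451518 = 1549015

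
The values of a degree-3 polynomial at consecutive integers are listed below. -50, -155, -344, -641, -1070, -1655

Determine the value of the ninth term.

-4586

D1: -105 , -189 , -297 , -429 , -585
D2: -84 , -108 , -132 , -156
D3: -24 , -24 , -24
The third differences are constant (-24).
-156 − 24 = -180;  -585 − 180 = -765;  -1655 − 765 = -2420
-180 − 24 = -204;  -765 − 204 = -969;  -2420 − 969 = -3389
-204 − 24 = -228;  -969 − 228 = -1197;  -3389 − 1197 = -4586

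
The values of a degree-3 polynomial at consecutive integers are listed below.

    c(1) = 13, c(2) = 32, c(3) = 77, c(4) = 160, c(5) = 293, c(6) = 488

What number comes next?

757

Δ: 19  45  83  133  195
Δ²: 26  38  50  62
Δ³: 12  12  12
Constant third difference = 12, so extend:
62 + 12 = 74;  195 + 74 = 269;  488 + 269 = 757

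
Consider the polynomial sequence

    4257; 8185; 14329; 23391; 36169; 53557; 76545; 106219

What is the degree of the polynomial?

4

D1: 3928, 6144, 9062, 12778, 17388, 22988, 29674
D2: 2216, 2918, 3716, 4610, 5600, 6686
D3: 702, 798, 894, 990, 1086
D4: 96, 96, 96, 96
The fourth differences are constant, so the polynomial has degree 4.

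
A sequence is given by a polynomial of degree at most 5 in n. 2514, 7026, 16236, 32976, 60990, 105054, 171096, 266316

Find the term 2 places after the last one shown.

Δ: 4512 , 9210 , 16740 , 28014 , 44064 , 66042 , 95220
Δ²: 4698 , 7530 , 11274 , 16050 , 21978 , 29178
Δ³: 2832 , 3744 , 4776 , 5928 , 7200
Δ⁴: 912 , 1032 , 1152 , 1272
Δ⁵: 120 , 120 , 120
The fifth differences are constant (120).
1272 + 120 = 1392;  7200 + 1392 = 8592;  29178 + 8592 = 37770;  95220 + 37770 = 132990;  266316 + 132990 = 399306
1392 + 120 = 1512;  8592 + 1512 = 10104;  37770 + 10104 = 47874;  132990 + 47874 = 180864;  399306 + 180864 = 580170

580170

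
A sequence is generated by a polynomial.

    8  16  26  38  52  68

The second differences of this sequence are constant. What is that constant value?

D1: 8, 10, 12, 14, 16
D2: 2, 2, 2, 2

2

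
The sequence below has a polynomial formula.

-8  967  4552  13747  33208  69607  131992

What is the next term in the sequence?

D1: 975  3585  9195  19461  36399  62385
D2: 2610  5610  10266  16938  25986
D3: 3000  4656  6672  9048
D4: 1656  2016  2376
D5: 360  360
The fifth differences are constant (360).
2376 + 360 = 2736;  9048 + 2736 = 11784;  25986 + 11784 = 37770;  62385 + 37770 = 100155;  131992 + 100155 = 232147

232147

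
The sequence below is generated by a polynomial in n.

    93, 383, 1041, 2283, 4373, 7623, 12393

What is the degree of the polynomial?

4

D1: 290, 658, 1242, 2090, 3250, 4770
D2: 368, 584, 848, 1160, 1520
D3: 216, 264, 312, 360
D4: 48, 48, 48
The fourth differences are constant, so the polynomial has degree 4.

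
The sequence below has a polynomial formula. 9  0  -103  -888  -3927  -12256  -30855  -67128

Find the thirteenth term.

Δ: -9 , -103 , -785 , -3039 , -8329 , -18599 , -36273
Δ²: -94 , -682 , -2254 , -5290 , -10270 , -17674
Δ³: -588 , -1572 , -3036 , -4980 , -7404
Δ⁴: -984 , -1464 , -1944 , -2424
Δ⁵: -480 , -480 , -480
Fifth differences constant at -480.
-2424 − 480 = -2904;  -7404 − 2904 = -10308;  -17674 − 10308 = -27982;  -36273 − 27982 = -64255;  -67128 − 64255 = -131383
-2904 − 480 = -3384;  -10308 − 3384 = -13692;  -27982 − 13692 = -41674;  -64255 − 41674 = -105929;  -131383 − 105929 = -237312
-3384 − 480 = -3864;  -13692 − 3864 = -17556;  -41674 − 17556 = -59230;  -105929 − 59230 = -165159;  -237312 − 165159 = -402471
-3864 − 480 = -4344;  -17556 − 4344 = -21900;  -59230 − 21900 = -81130;  -165159 − 81130 = -246289;  -402471 − 246289 = -648760
-4344 − 480 = -4824;  -21900 − 4824 = -26724;  -81130 − 26724 = -107854;  -246289 − 107854 = -354143;  -648760 − 354143 = -1002903

-1002903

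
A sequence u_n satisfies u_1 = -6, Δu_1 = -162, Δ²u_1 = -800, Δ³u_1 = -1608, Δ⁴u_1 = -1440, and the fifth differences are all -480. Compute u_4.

Build the table forward from the leading diagonal:
D5: -480, -480, -480, -480
D4: -1440, -1920, -2400, -2880
D3: -1608, -3048, -4968, -7368
D2: -800, -2408, -5456, -10424
D1: -162, -962, -3370, -8826
u: -6, -168, -1130, -4500

-4500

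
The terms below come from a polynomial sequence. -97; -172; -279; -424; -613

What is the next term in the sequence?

-75 , -107 , -145 , -189
-32 , -38 , -44
-6 , -6
Third differences constant at -6.
-44 − 6 = -50;  -189 − 50 = -239;  -613 − 239 = -852

-852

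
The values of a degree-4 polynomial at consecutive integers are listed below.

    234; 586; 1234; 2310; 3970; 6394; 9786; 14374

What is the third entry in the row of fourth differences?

24

Δ: 352, 648, 1076, 1660, 2424, 3392, 4588
Δ²: 296, 428, 584, 764, 968, 1196
Δ³: 132, 156, 180, 204, 228
Δ⁴: 24, 24, 24, 24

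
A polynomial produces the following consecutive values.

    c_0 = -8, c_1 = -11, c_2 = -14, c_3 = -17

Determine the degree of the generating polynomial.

First differences: -3, -3, -3
The first differences are constant, so the polynomial has degree 1.

1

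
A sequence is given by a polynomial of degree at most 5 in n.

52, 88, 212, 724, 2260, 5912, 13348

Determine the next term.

First differences: 36, 124, 512, 1536, 3652, 7436
Second differences: 88, 388, 1024, 2116, 3784
Third differences: 300, 636, 1092, 1668
Fourth differences: 336, 456, 576
Fifth differences: 120, 120
Fifth differences constant at 120.
576 + 120 = 696;  1668 + 696 = 2364;  3784 + 2364 = 6148;  7436 + 6148 = 13584;  13348 + 13584 = 26932

26932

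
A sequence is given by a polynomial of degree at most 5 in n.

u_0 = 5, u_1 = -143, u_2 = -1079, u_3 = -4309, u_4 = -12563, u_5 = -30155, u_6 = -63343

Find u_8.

-213419

Δ: -148, -936, -3230, -8254, -17592, -33188
Δ²: -788, -2294, -5024, -9338, -15596
Δ³: -1506, -2730, -4314, -6258
Δ⁴: -1224, -1584, -1944
Δ⁵: -360, -360
The fifth differences are constant (-360).
-1944 − 360 = -2304;  -6258 − 2304 = -8562;  -15596 − 8562 = -24158;  -33188 − 24158 = -57346;  -63343 − 57346 = -120689
-2304 − 360 = -2664;  -8562 − 2664 = -11226;  -24158 − 11226 = -35384;  -57346 − 35384 = -92730;  -120689 − 92730 = -213419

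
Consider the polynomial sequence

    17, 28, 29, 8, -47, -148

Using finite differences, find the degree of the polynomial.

First differences: 11, 1, -21, -55, -101
Second differences: -10, -22, -34, -46
Third differences: -12, -12, -12
The third differences are constant, so the polynomial has degree 3.

3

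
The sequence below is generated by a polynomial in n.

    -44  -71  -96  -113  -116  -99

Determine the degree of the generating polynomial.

3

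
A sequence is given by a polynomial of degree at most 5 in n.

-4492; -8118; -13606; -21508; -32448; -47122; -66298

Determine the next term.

-90816

-3626  -5488  -7902  -10940  -14674  -19176
-1862  -2414  -3038  -3734  -4502
-552  -624  -696  -768
-72  -72  -72
Constant fourth difference = -72, so extend:
-768 − 72 = -840;  -4502 − 840 = -5342;  -19176 − 5342 = -24518;  -66298 − 24518 = -90816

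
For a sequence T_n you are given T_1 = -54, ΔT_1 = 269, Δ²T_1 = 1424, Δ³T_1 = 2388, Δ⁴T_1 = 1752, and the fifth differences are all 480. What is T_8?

Build the table forward from the leading diagonal:
Δ⁵: 480, 480, 480, 480, 480, 480, 480, 480
Δ⁴: 1752, 2232, 2712, 3192, 3672, 4152, 4632, 5112
Δ³: 2388, 4140, 6372, 9084, 12276, 15948, 20100, 24732
Δ²: 1424, 3812, 7952, 14324, 23408, 35684, 51632, 71732
Δ: 269, 1693, 5505, 13457, 27781, 51189, 86873, 138505
T: -54, 215, 1908, 7413, 20870, 48651, 99840, 186713

186713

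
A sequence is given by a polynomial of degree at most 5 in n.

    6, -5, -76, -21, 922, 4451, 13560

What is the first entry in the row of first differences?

Δ: -11, -71, 55, 943, 3529, 9109
Δ²: -60, 126, 888, 2586, 5580
Δ³: 186, 762, 1698, 2994
Δ⁴: 576, 936, 1296
Δ⁵: 360, 360

-11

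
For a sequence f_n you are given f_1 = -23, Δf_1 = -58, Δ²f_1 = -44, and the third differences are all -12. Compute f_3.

-183

Build the table forward from the leading diagonal:
D3: -12, -12, -12
D2: -44, -56, -68
D1: -58, -102, -158
f: -23, -81, -183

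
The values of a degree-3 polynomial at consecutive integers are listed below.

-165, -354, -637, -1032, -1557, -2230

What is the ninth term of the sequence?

-5317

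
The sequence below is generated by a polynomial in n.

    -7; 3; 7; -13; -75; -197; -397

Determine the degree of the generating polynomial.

3

Δ: 10, 4, -20, -62, -122, -200
Δ²: -6, -24, -42, -60, -78
Δ³: -18, -18, -18, -18
The third differences are constant, so the polynomial has degree 3.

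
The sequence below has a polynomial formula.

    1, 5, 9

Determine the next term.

13

Δ: 4  4
The first differences are constant (4).
9 + 4 = 13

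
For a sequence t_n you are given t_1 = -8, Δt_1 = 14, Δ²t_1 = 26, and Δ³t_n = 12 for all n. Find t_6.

Build the table forward from the leading diagonal:
Δ³: 12, 12, 12, 12, 12, 12
Δ²: 26, 38, 50, 62, 74, 86
Δ: 14, 40, 78, 128, 190, 264
t: -8, 6, 46, 124, 252, 442

442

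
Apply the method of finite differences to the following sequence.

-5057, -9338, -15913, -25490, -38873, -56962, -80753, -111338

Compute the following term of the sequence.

-149905

-4281  -6575  -9577  -13383  -18089  -23791  -30585
-2294  -3002  -3806  -4706  -5702  -6794
-708  -804  -900  -996  -1092
-96  -96  -96  -96
The fourth differences are constant (-96).
-1092 − 96 = -1188;  -6794 − 1188 = -7982;  -30585 − 7982 = -38567;  -111338 − 38567 = -149905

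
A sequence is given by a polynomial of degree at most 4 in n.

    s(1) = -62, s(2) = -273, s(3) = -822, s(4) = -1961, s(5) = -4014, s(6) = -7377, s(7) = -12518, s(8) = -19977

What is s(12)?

-86313

Δ: -211, -549, -1139, -2053, -3363, -5141, -7459
Δ²: -338, -590, -914, -1310, -1778, -2318
Δ³: -252, -324, -396, -468, -540
Δ⁴: -72, -72, -72, -72
The fourth differences are constant (-72).
-540 − 72 = -612;  -2318 − 612 = -2930;  -7459 − 2930 = -10389;  -19977 − 10389 = -30366
-612 − 72 = -684;  -2930 − 684 = -3614;  -10389 − 3614 = -14003;  -30366 − 14003 = -44369
-684 − 72 = -756;  -3614 − 756 = -4370;  -14003 − 4370 = -18373;  -44369 − 18373 = -62742
-756 − 72 = -828;  -4370 − 828 = -5198;  -18373 − 5198 = -23571;  -62742 − 23571 = -86313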